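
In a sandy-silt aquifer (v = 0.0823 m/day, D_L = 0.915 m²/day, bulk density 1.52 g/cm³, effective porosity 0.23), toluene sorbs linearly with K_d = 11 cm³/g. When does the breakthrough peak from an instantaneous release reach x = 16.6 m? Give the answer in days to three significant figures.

Retardation factor R = 1 + ρ_b·K_d/n = 1 + 1.52 × 11/0.23 = 73.70.
Sorption retards both mechanisms: v_R = v/R = 0.001117 m/day, D_R = D/R = 0.01242 m²/day.
Peak time from v_R²t² + 2D_R t − x² = 0: t = (√(D_R² + v_R²x²) − D_R)/v_R².
√(D_R² + v_R²x²) = √(0.01242² + 0.001117² × 16.6²) = 0.02232; v_R² = 1.248e-06.
t = (0.02232 − 0.01242)/1.248e-06 = 7930 days.

7930 days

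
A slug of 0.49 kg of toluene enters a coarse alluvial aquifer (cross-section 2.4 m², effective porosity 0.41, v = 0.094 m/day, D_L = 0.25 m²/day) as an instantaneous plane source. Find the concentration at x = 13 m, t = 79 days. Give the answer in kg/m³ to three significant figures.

0.0213 kg/m³

For an instantaneous plane source, C(x,t) = M/(n_e·A·√(4πDt)) · exp(−(x−vt)²/(4Dt)), with n_e·A the pore (flow) area.
Plume center vt = 0.094 × 79 = 7.426 m, so the well at 13 m is 5.574 m downgradient of the peak.
√(4πDt) = 15.75 m, giving peak height M/(n_e·A·√(4πDt)) = 0.49/(0.41 × 2.4 × 15.75) = 0.03162 kg/m³.
(x−vt)²/(4Dt) = (5.574)²/(4 × 0.25 × 79) = 0.3933; exp(−0.3933) = 0.6748.
C = 0.03162 × 0.6748 = 0.0213 kg/m³.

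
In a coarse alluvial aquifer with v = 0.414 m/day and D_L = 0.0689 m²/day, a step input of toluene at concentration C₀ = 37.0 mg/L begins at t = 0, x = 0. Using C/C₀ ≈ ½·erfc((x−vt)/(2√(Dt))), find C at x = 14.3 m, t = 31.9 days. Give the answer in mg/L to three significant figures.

11.1 mg/L

For a continuous step input, C/C₀ ≈ ½·erfc((x−vt)/(2√(Dt))).
vt = 0.414 × 31.9 = 13.2066 m and 2√(Dt) = 2√(0.0689 × 31.9) = 2.965 m.
Argument (x−vt)/(2√(Dt)) = (14.3 − 13.2066)/2.965 = 0.3688; ½·erfc(0.3688) = 0.3010.
C = 37.0 × 0.3010 = 11.1 mg/L.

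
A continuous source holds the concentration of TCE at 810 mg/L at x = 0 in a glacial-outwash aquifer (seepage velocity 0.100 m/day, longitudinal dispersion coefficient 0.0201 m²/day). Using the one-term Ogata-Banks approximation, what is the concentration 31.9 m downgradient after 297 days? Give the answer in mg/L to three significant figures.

212 mg/L

For a continuous step input, C/C₀ ≈ ½·erfc((x−vt)/(2√(Dt))).
vt = 0.100 × 297 = 29.7 m and 2√(Dt) = 2√(0.0201 × 297) = 4.887 m.
Argument (x−vt)/(2√(Dt)) = (31.9 − 29.7)/4.887 = 0.4502; ½·erfc(0.4502) = 0.2622.
C = 810 × 0.2622 = 212 mg/L.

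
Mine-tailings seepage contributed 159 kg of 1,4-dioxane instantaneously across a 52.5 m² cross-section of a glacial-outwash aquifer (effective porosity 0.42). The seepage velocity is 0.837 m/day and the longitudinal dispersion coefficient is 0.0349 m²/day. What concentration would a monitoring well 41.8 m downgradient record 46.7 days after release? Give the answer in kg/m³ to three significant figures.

0.516 kg/m³

For an instantaneous plane source, C(x,t) = M/(n_e·A·√(4πDt)) · exp(−(x−vt)²/(4Dt)), with n_e·A the pore (flow) area.
Plume center vt = 0.837 × 46.7 = 39.0879 m, so the well at 41.8 m is 2.7121 m downgradient of the peak.
√(4πDt) = 4.526 m, giving peak height M/(n_e·A·√(4πDt)) = 159/(0.42 × 52.5 × 4.526) = 1.593 kg/m³.
(x−vt)²/(4Dt) = (2.7121)²/(4 × 0.0349 × 46.7) = 1.128; exp(−1.128) = 0.3237.
C = 1.593 × 0.3237 = 0.516 kg/m³.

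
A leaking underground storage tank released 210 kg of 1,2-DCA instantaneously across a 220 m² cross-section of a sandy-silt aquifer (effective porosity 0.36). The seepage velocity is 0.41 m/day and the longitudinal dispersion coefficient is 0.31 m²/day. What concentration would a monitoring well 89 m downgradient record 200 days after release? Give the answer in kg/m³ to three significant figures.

0.0780 kg/m³

For an instantaneous plane source, C(x,t) = M/(n_e·A·√(4πDt)) · exp(−(x−vt)²/(4Dt)), with n_e·A the pore (flow) area.
Plume center vt = 0.41 × 200 = 82 m, so the well at 89 m is 7 m downgradient of the peak.
√(4πDt) = 27.91 m, giving peak height M/(n_e·A·√(4πDt)) = 210/(0.36 × 220 × 27.91) = 0.09500 kg/m³.
(x−vt)²/(4Dt) = (7)²/(4 × 0.31 × 200) = 0.1976; exp(−0.1976) = 0.8207.
C = 0.09500 × 0.8207 = 0.0780 kg/m³.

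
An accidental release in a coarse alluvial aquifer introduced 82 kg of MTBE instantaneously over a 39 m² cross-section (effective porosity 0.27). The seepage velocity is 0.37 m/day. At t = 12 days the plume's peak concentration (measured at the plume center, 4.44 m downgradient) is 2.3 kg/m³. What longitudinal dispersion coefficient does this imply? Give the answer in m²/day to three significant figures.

At the plume center C_max = M/(n_e·A·√(4πDt)), so D = M²/(4πt·(n_e·A·C_max)²).
n_e·A·C_max = 0.27 × 39 × 2.3 = 24.22 kg/m.
D = 82²/(4π × 12 × 24.22²) = 0.0760 m²/day.

0.0760 m²/day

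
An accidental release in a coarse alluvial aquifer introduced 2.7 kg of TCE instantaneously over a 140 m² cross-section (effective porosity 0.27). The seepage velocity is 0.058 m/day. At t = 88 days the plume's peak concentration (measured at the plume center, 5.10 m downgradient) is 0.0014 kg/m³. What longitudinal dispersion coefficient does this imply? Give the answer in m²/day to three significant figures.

At the plume center C_max = M/(n_e·A·√(4πDt)), so D = M²/(4πt·(n_e·A·C_max)²).
n_e·A·C_max = 0.27 × 140 × 0.0014 = 0.05292 kg/m.
D = 2.7²/(4π × 88 × 0.05292²) = 2.35 m²/day.

2.35 m²/day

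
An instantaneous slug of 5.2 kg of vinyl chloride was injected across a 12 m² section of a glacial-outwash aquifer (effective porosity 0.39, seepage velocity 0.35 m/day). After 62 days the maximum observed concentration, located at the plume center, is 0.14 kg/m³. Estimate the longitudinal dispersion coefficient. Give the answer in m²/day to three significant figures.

0.0808 m²/day

At the plume center C_max = M/(n_e·A·√(4πDt)), so D = M²/(4πt·(n_e·A·C_max)²).
n_e·A·C_max = 0.39 × 12 × 0.14 = 0.6552 kg/m.
D = 5.2²/(4π × 62 × 0.6552²) = 0.0808 m²/day.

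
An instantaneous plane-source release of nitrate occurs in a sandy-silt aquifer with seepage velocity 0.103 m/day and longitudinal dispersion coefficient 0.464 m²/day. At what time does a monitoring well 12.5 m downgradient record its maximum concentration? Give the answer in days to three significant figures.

85.3 days

For the 1D instantaneous-source solution, setting ∂C/∂t = 0 at fixed x gives v²t² + 2Dt − x² = 0, so t = (√(D² + v²x²) − D)/v².
√(D² + v²x²) = √(0.464² + 0.103² × 12.5²) = 1.369; v² = 0.010609.
t = (1.369 − 0.464)/0.010609 = 85.3 days (vs. the pure-advection estimate x/v = 121 d).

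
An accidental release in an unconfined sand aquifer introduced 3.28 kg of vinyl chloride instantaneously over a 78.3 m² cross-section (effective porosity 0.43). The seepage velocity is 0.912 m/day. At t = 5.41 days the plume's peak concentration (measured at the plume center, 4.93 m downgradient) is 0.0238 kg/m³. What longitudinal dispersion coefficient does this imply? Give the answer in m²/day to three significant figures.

At the plume center C_max = M/(n_e·A·√(4πDt)), so D = M²/(4πt·(n_e·A·C_max)²).
n_e·A·C_max = 0.43 × 78.3 × 0.0238 = 0.8013 kg/m.
D = 3.28²/(4π × 5.41 × 0.8013²) = 0.246 m²/day.

0.246 m²/day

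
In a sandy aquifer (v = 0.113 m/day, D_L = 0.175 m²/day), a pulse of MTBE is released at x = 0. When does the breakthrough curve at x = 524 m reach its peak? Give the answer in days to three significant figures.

4620 days

For the 1D instantaneous-source solution, setting ∂C/∂t = 0 at fixed x gives v²t² + 2Dt − x² = 0, so t = (√(D² + v²x²) − D)/v².
√(D² + v²x²) = √(0.175² + 0.113² × 524²) = 59.21; v² = 0.012769.
t = (59.21 − 0.175)/0.012769 = 4620 days (vs. the pure-advection estimate x/v = 4640 d).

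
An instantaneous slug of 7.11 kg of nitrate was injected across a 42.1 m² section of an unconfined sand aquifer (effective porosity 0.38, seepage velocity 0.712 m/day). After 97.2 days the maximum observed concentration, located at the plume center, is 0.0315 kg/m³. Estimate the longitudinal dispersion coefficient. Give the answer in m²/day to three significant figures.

At the plume center C_max = M/(n_e·A·√(4πDt)), so D = M²/(4πt·(n_e·A·C_max)²).
n_e·A·C_max = 0.38 × 42.1 × 0.0315 = 0.5039 kg/m.
D = 7.11²/(4π × 97.2 × 0.5039²) = 0.163 m²/day.

0.163 m²/day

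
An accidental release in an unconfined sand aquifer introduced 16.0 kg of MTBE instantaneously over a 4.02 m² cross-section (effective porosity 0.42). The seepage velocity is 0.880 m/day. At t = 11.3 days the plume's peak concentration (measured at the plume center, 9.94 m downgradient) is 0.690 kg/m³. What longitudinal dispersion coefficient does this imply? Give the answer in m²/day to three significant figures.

1.33 m²/day

At the plume center C_max = M/(n_e·A·√(4πDt)), so D = M²/(4πt·(n_e·A·C_max)²).
n_e·A·C_max = 0.42 × 4.02 × 0.690 = 1.165 kg/m.
D = 16.0²/(4π × 11.3 × 1.165²) = 1.33 m²/day.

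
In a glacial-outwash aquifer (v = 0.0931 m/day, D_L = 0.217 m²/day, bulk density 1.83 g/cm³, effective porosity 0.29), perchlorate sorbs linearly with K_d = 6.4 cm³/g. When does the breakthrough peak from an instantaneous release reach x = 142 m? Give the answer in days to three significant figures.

62100 days

Retardation factor R = 1 + ρ_b·K_d/n = 1 + 1.83 × 6.4/0.29 = 41.39.
Sorption retards both mechanisms: v_R = v/R = 0.002249 m/day, D_R = D/R = 0.005243 m²/day.
Peak time from v_R²t² + 2D_R t − x² = 0: t = (√(D_R² + v_R²x²) − D_R)/v_R².
√(D_R² + v_R²x²) = √(0.005243² + 0.002249² × 142²) = 0.3194; v_R² = 5.058e-06.
t = (0.3194 − 0.005243)/5.058e-06 = 62100 days.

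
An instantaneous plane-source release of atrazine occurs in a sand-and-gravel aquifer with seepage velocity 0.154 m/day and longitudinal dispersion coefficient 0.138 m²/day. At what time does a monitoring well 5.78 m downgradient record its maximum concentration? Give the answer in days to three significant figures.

For the 1D instantaneous-source solution, setting ∂C/∂t = 0 at fixed x gives v²t² + 2Dt − x² = 0, so t = (√(D² + v²x²) − D)/v².
√(D² + v²x²) = √(0.138² + 0.154² × 5.78²) = 0.9008; v² = 0.023716.
t = (0.9008 − 0.138)/0.023716 = 32.2 days (vs. the pure-advection estimate x/v = 37.5 d).

32.2 days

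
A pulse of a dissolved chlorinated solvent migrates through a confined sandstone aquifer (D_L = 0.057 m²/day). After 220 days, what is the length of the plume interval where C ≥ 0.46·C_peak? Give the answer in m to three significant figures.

The plume is Gaussian with σ = √(2Dt) = √(2 × 0.057 × 220) = 5.008 m.
C/C_peak = exp(−Δx²/(2σ²)) = 0.46 ⇒ Δx = σ·√(−2 ln 0.46) = 5.008 × 1.246 = 6.240 m.
Width = 2Δx = 12.5 m.

12.5 m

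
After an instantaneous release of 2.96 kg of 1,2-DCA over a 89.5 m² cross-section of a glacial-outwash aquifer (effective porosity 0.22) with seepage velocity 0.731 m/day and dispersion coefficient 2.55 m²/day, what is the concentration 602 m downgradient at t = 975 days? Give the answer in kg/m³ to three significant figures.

0.000248 kg/m³

For an instantaneous plane source, C(x,t) = M/(n_e·A·√(4πDt)) · exp(−(x−vt)²/(4Dt)), with n_e·A the pore (flow) area.
Plume center vt = 0.731 × 975 = 712.725 m, so the well at 602 m is 110.725 m upgradient of the peak.
√(4πDt) = 176.8 m, giving peak height M/(n_e·A·√(4πDt)) = 2.96/(0.22 × 89.5 × 176.8) = 0.0008503 kg/m³.
(x−vt)²/(4Dt) = (-110.725)²/(4 × 2.55 × 975) = 1.233; exp(−1.233) = 0.2914.
C = 0.0008503 × 0.2914 = 0.000248 kg/m³.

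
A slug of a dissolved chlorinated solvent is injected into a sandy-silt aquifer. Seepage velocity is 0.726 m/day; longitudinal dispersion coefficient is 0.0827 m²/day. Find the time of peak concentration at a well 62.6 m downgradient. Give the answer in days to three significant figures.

For the 1D instantaneous-source solution, setting ∂C/∂t = 0 at fixed x gives v²t² + 2Dt − x² = 0, so t = (√(D² + v²x²) − D)/v².
√(D² + v²x²) = √(0.0827² + 0.726² × 62.6²) = 45.45; v² = 0.527076.
t = (45.45 − 0.0827)/0.527076 = 86.1 days (vs. the pure-advection estimate x/v = 86.2 d).

86.1 days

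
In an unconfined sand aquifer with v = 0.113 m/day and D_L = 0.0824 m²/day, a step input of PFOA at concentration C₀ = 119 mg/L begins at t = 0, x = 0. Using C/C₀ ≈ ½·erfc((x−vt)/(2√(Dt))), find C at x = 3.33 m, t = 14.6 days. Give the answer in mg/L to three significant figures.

For a continuous step input, C/C₀ ≈ ½·erfc((x−vt)/(2√(Dt))).
vt = 0.113 × 14.6 = 1.6498 m and 2√(Dt) = 2√(0.0824 × 14.6) = 2.194 m.
Argument (x−vt)/(2√(Dt)) = (3.33 − 1.6498)/2.194 = 0.7658; ½·erfc(0.7658) = 0.1394.
C = 119 × 0.1394 = 16.6 mg/L.

16.6 mg/L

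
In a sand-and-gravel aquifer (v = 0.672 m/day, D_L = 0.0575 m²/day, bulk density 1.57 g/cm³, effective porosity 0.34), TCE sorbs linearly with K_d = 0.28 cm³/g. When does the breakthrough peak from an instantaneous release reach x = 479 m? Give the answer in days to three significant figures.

Retardation factor R = 1 + ρ_b·K_d/n = 1 + 1.57 × 0.28/0.34 = 2.293.
Sorption retards both mechanisms: v_R = v/R = 0.2931 m/day, D_R = D/R = 0.02508 m²/day.
Peak time from v_R²t² + 2D_R t − x² = 0: t = (√(D_R² + v_R²x²) − D_R)/v_R².
√(D_R² + v_R²x²) = √(0.02508² + 0.2931² × 479²) = 140.4; v_R² = 0.08591.
t = (140.4 − 0.02508)/0.08591 = 1630 days.

1630 days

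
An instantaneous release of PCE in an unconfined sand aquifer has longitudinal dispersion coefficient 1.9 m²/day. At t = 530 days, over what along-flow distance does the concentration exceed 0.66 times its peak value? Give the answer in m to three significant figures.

81.8 m

The plume is Gaussian with σ = √(2Dt) = √(2 × 1.9 × 530) = 44.88 m.
C/C_peak = exp(−Δx²/(2σ²)) = 0.66 ⇒ Δx = σ·√(−2 ln 0.66) = 44.88 × 0.9116 = 40.91 m.
Width = 2Δx = 81.8 m.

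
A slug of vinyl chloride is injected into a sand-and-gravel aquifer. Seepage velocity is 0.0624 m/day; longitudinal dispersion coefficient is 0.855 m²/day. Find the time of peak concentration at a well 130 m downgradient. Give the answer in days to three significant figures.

For the 1D instantaneous-source solution, setting ∂C/∂t = 0 at fixed x gives v²t² + 2Dt − x² = 0, so t = (√(D² + v²x²) − D)/v².
√(D² + v²x²) = √(0.855² + 0.0624² × 130²) = 8.157; v² = 0.00389376.
t = (8.157 − 0.855)/0.00389376 = 1880 days (vs. the pure-advection estimate x/v = 2080 d).

1880 days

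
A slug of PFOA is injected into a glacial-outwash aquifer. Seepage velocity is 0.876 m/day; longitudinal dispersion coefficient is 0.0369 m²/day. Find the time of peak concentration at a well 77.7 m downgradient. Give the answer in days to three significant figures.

For the 1D instantaneous-source solution, setting ∂C/∂t = 0 at fixed x gives v²t² + 2Dt − x² = 0, so t = (√(D² + v²x²) − D)/v².
√(D² + v²x²) = √(0.0369² + 0.876² × 77.7²) = 68.07; v² = 0.767376.
t = (68.07 − 0.0369)/0.767376 = 88.7 days (vs. the pure-advection estimate x/v = 88.7 d).

88.7 days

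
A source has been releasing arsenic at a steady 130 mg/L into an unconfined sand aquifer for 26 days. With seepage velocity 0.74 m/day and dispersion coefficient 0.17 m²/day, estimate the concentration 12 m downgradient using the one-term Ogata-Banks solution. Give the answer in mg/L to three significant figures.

129 mg/L

For a continuous step input, C/C₀ ≈ ½·erfc((x−vt)/(2√(Dt))).
vt = 0.74 × 26 = 19.24 m and 2√(Dt) = 2√(0.17 × 26) = 4.205 m.
Argument (x−vt)/(2√(Dt)) = (12 − 19.24)/4.205 = -1.722; ½·erfc(-1.722) = 0.9926.
C = 130 × 0.9926 = 129 mg/L.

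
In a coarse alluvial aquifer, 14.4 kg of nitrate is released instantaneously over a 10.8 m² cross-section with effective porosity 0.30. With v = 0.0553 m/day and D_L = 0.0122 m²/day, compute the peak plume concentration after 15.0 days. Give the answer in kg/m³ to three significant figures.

The peak of an instantaneous 1D plume sits at x = vt; there the Gaussian factor is 1 and C_max = M/(n_e·A·√(4πDt)), where n_e·A is the pore area the mass is dissolved in.
√(4πDt) = √(4π × 0.0122 × 15.0) = 1.516 m, so C_max = 14.4/(0.30 × 10.8 × 1.516) = 2.93 kg/m³.

2.93 kg/m³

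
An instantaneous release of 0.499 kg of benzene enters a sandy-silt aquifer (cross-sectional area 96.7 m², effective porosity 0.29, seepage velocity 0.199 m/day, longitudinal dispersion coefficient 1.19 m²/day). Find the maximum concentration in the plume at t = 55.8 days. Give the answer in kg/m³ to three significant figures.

The peak of an instantaneous 1D plume sits at x = vt; there the Gaussian factor is 1 and C_max = M/(n_e·A·√(4πDt)), where n_e·A is the pore area the mass is dissolved in.
√(4πDt) = √(4π × 1.19 × 55.8) = 28.89 m, so C_max = 0.499/(0.29 × 96.7 × 28.89) = 0.000616 kg/m³.

0.000616 kg/m³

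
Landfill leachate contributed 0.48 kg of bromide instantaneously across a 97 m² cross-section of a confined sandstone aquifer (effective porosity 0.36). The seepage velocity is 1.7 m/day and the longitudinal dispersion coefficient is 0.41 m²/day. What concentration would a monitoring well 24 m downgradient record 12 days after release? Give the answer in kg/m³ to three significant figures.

For an instantaneous plane source, C(x,t) = M/(n_e·A·√(4πDt)) · exp(−(x−vt)²/(4Dt)), with n_e·A the pore (flow) area.
Plume center vt = 1.7 × 12 = 20.4 m, so the well at 24 m is 3.6 m downgradient of the peak.
√(4πDt) = 7.863 m, giving peak height M/(n_e·A·√(4πDt)) = 0.48/(0.36 × 97 × 7.863) = 0.001748 kg/m³.
(x−vt)²/(4Dt) = (3.6)²/(4 × 0.41 × 12) = 0.6585; exp(−0.6585) = 0.5176.
C = 0.001748 × 0.5176 = 0.000905 kg/m³.

0.000905 kg/m³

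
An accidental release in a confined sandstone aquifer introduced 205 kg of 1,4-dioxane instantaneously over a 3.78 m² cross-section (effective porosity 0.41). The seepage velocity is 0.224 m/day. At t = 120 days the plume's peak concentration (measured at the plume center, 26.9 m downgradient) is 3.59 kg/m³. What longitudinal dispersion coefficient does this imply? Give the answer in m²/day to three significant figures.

At the plume center C_max = M/(n_e·A·√(4πDt)), so D = M²/(4πt·(n_e·A·C_max)²).
n_e·A·C_max = 0.41 × 3.78 × 3.59 = 5.564 kg/m.
D = 205²/(4π × 120 × 5.564²) = 0.900 m²/day.

0.900 m²/day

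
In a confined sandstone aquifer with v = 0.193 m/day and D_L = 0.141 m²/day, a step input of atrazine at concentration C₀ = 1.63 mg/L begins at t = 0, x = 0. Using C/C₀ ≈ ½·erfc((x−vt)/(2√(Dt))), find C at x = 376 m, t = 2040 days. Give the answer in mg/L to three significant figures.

For a continuous step input, C/C₀ ≈ ½·erfc((x−vt)/(2√(Dt))).
vt = 0.193 × 2040 = 393.72 m and 2√(Dt) = 2√(0.141 × 2040) = 33.92 m.
Argument (x−vt)/(2√(Dt)) = (376 − 393.72)/33.92 = -0.5224; ½·erfc(-0.5224) = 0.7700.
C = 1.63 × 0.7700 = 1.26 mg/L.

1.26 mg/L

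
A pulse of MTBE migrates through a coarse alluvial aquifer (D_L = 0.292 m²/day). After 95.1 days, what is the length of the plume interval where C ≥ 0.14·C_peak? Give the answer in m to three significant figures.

The plume is Gaussian with σ = √(2Dt) = √(2 × 0.292 × 95.1) = 7.452 m.
C/C_peak = exp(−Δx²/(2σ²)) = 0.14 ⇒ Δx = σ·√(−2 ln 0.14) = 7.452 × 1.983 = 14.78 m.
Width = 2Δx = 29.6 m.

29.6 m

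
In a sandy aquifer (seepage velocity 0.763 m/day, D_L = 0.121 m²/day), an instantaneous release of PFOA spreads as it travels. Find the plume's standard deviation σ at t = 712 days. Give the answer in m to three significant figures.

13.1 m

Dispersive spreading gives a Gaussian with σ² = 2Dt; advection only shifts the center.
σ = √(2 × 0.121 × 712) = 13.1 m.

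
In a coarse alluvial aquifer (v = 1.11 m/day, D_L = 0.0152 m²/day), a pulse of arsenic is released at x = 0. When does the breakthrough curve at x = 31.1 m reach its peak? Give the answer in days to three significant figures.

28.0 days

For the 1D instantaneous-source solution, setting ∂C/∂t = 0 at fixed x gives v²t² + 2Dt − x² = 0, so t = (√(D² + v²x²) − D)/v².
√(D² + v²x²) = √(0.0152² + 1.11² × 31.1²) = 34.52; v² = 1.2321.
t = (34.52 − 0.0152)/1.2321 = 28.0 days (vs. the pure-advection estimate x/v = 28.0 d).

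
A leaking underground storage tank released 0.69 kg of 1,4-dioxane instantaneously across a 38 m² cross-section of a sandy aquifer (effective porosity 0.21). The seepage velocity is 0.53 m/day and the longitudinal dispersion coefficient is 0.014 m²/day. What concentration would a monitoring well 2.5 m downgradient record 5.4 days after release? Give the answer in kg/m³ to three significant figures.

0.0575 kg/m³

For an instantaneous plane source, C(x,t) = M/(n_e·A·√(4πDt)) · exp(−(x−vt)²/(4Dt)), with n_e·A the pore (flow) area.
Plume center vt = 0.53 × 5.4 = 2.862 m, so the well at 2.5 m is 0.362 m upgradient of the peak.
√(4πDt) = 0.9747 m, giving peak height M/(n_e·A·√(4πDt)) = 0.69/(0.21 × 38 × 0.9747) = 0.08871 kg/m³.
(x−vt)²/(4Dt) = (-0.362)²/(4 × 0.014 × 5.4) = 0.4333; exp(−0.4333) = 0.6484.
C = 0.08871 × 0.6484 = 0.0575 kg/m³.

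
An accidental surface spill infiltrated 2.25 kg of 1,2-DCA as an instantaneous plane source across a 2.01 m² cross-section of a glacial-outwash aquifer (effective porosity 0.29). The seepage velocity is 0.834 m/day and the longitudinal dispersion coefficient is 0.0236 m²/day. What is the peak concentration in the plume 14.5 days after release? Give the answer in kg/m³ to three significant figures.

The peak of an instantaneous 1D plume sits at x = vt; there the Gaussian factor is 1 and C_max = M/(n_e·A·√(4πDt)), where n_e·A is the pore area the mass is dissolved in.
√(4πDt) = √(4π × 0.0236 × 14.5) = 2.074 m, so C_max = 2.25/(0.29 × 2.01 × 2.074) = 1.86 kg/m³.

1.86 kg/m³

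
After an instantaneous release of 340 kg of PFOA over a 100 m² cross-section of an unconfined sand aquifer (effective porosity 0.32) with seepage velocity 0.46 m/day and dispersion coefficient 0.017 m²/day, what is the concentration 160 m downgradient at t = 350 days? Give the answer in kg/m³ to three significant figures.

1.18 kg/m³

For an instantaneous plane source, C(x,t) = M/(n_e·A·√(4πDt)) · exp(−(x−vt)²/(4Dt)), with n_e·A the pore (flow) area.
Plume center vt = 0.46 × 350 = 161 m, so the well at 160 m is 1 m upgradient of the peak.
√(4πDt) = 8.647 m, giving peak height M/(n_e·A·√(4πDt)) = 340/(0.32 × 100 × 8.647) = 1.229 kg/m³.
(x−vt)²/(4Dt) = (-1)²/(4 × 0.017 × 350) = 0.04202; exp(−0.04202) = 0.9589.
C = 1.229 × 0.9589 = 1.18 kg/m³.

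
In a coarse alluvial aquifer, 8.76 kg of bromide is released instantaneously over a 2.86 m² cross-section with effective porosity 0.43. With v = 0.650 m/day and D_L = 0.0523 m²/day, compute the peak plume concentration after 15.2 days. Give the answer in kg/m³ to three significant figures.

The peak of an instantaneous 1D plume sits at x = vt; there the Gaussian factor is 1 and C_max = M/(n_e·A·√(4πDt)), where n_e·A is the pore area the mass is dissolved in.
√(4πDt) = √(4π × 0.0523 × 15.2) = 3.161 m, so C_max = 8.76/(0.43 × 2.86 × 3.161) = 2.25 kg/m³.

2.25 kg/m³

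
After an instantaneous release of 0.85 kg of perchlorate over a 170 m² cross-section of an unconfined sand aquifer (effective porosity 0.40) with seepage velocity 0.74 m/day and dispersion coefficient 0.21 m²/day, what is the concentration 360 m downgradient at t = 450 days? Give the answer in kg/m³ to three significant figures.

5.27e-05 kg/m³

For an instantaneous plane source, C(x,t) = M/(n_e·A·√(4πDt)) · exp(−(x−vt)²/(4Dt)), with n_e·A the pore (flow) area.
Plume center vt = 0.74 × 450 = 333 m, so the well at 360 m is 27 m downgradient of the peak.
√(4πDt) = 34.46 m, giving peak height M/(n_e·A·√(4πDt)) = 0.85/(0.40 × 170 × 34.46) = 0.0003627 kg/m³.
(x−vt)²/(4Dt) = (27)²/(4 × 0.21 × 450) = 1.929; exp(−1.929) = 0.1453.
C = 0.0003627 × 0.1453 = 5.27e-05 kg/m³.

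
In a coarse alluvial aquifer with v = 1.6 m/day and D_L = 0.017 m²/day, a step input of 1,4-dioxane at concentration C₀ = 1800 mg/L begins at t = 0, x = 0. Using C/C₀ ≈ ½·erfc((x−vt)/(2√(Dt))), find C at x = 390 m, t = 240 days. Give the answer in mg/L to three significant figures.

32.1 mg/L

For a continuous step input, C/C₀ ≈ ½·erfc((x−vt)/(2√(Dt))).
vt = 1.6 × 240 = 384 m and 2√(Dt) = 2√(0.017 × 240) = 4.040 m.
Argument (x−vt)/(2√(Dt)) = (390 − 384)/4.040 = 1.485; ½·erfc(1.485) = 0.01786.
C = 1800 × 0.01786 = 32.1 mg/L.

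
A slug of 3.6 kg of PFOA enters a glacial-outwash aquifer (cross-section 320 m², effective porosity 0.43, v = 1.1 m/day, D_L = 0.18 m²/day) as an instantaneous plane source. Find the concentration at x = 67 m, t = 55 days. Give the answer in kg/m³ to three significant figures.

0.000807 kg/m³

For an instantaneous plane source, C(x,t) = M/(n_e·A·√(4πDt)) · exp(−(x−vt)²/(4Dt)), with n_e·A the pore (flow) area.
Plume center vt = 1.1 × 55 = 60.5 m, so the well at 67 m is 6.5 m downgradient of the peak.
√(4πDt) = 11.15 m, giving peak height M/(n_e·A·√(4πDt)) = 3.6/(0.43 × 320 × 11.15) = 0.002346 kg/m³.
(x−vt)²/(4Dt) = (6.5)²/(4 × 0.18 × 55) = 1.067; exp(−1.067) = 0.3440.
C = 0.002346 × 0.3440 = 0.000807 kg/m³.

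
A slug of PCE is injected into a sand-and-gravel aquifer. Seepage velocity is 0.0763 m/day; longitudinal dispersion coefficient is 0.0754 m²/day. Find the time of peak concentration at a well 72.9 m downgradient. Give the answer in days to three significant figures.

943 days

For the 1D instantaneous-source solution, setting ∂C/∂t = 0 at fixed x gives v²t² + 2Dt − x² = 0, so t = (√(D² + v²x²) − D)/v².
√(D² + v²x²) = √(0.0754² + 0.0763² × 72.9²) = 5.563; v² = 0.00582169.
t = (5.563 − 0.0754)/0.00582169 = 943 days (vs. the pure-advection estimate x/v = 955 d).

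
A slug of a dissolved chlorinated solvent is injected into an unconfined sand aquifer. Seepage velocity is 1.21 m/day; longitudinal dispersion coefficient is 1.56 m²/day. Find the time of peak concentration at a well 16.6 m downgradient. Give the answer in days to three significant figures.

12.7 days

For the 1D instantaneous-source solution, setting ∂C/∂t = 0 at fixed x gives v²t² + 2Dt − x² = 0, so t = (√(D² + v²x²) − D)/v².
√(D² + v²x²) = √(1.56² + 1.21² × 16.6²) = 20.15; v² = 1.4641.
t = (20.15 − 1.56)/1.4641 = 12.7 days (vs. the pure-advection estimate x/v = 13.7 d).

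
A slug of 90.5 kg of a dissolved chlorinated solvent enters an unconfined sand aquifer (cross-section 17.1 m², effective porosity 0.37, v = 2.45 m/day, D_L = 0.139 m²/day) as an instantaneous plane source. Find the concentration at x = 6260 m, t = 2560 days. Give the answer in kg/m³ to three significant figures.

For an instantaneous plane source, C(x,t) = M/(n_e·A·√(4πDt)) · exp(−(x−vt)²/(4Dt)), with n_e·A the pore (flow) area.
Plume center vt = 2.45 × 2560 = 6272 m, so the well at 6260 m is 12 m upgradient of the peak.
√(4πDt) = 66.87 m, giving peak height M/(n_e·A·√(4πDt)) = 90.5/(0.37 × 17.1 × 66.87) = 0.2139 kg/m³.
(x−vt)²/(4Dt) = (-12)²/(4 × 0.139 × 2560) = 0.1012; exp(−0.1012) = 0.9038.
C = 0.2139 × 0.9038 = 0.193 kg/m³.

0.193 kg/m³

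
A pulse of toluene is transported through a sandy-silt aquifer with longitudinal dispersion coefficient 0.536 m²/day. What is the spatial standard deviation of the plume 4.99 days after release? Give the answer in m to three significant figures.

Dispersive spreading gives a Gaussian with σ² = 2Dt; advection only shifts the center.
σ = √(2 × 0.536 × 4.99) = 2.31 m.

2.31 m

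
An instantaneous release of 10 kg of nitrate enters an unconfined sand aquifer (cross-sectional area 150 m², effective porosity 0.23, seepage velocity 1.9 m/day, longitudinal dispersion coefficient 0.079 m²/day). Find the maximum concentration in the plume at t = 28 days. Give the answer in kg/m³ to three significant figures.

The peak of an instantaneous 1D plume sits at x = vt; there the Gaussian factor is 1 and C_max = M/(n_e·A·√(4πDt)), where n_e·A is the pore area the mass is dissolved in.
√(4πDt) = √(4π × 0.079 × 28) = 5.272 m, so C_max = 10/(0.23 × 150 × 5.272) = 0.0550 kg/m³.

0.0550 kg/m³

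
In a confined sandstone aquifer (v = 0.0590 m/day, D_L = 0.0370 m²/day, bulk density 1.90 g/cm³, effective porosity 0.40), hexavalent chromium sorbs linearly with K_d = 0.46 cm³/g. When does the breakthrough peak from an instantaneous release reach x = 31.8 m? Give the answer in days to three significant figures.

Retardation factor R = 1 + ρ_b·K_d/n = 1 + 1.90 × 0.46/0.40 = 3.185.
Sorption retards both mechanisms: v_R = v/R = 0.01852 m/day, D_R = D/R = 0.01162 m²/day.
Peak time from v_R²t² + 2D_R t − x² = 0: t = (√(D_R² + v_R²x²) − D_R)/v_R².
√(D_R² + v_R²x²) = √(0.01162² + 0.01852² × 31.8²) = 0.5891; v_R² = 0.0003430.
t = (0.5891 − 0.01162)/0.0003430 = 1680 days.

1680 days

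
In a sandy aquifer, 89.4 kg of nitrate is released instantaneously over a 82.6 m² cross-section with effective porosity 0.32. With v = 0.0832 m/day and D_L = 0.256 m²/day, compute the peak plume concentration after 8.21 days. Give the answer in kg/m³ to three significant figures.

The peak of an instantaneous 1D plume sits at x = vt; there the Gaussian factor is 1 and C_max = M/(n_e·A·√(4πDt)), where n_e·A is the pore area the mass is dissolved in.
√(4πDt) = √(4π × 0.256 × 8.21) = 5.139 m, so C_max = 89.4/(0.32 × 82.6 × 5.139) = 0.658 kg/m³.

0.658 kg/m³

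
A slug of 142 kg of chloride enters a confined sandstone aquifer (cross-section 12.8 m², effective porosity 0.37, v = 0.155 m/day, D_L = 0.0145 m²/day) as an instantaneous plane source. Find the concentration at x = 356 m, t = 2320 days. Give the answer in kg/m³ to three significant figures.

1.32 kg/m³

For an instantaneous plane source, C(x,t) = M/(n_e·A·√(4πDt)) · exp(−(x−vt)²/(4Dt)), with n_e·A the pore (flow) area.
Plume center vt = 0.155 × 2320 = 359.6 m, so the well at 356 m is 3.6 m upgradient of the peak.
√(4πDt) = 20.56 m, giving peak height M/(n_e·A·√(4πDt)) = 142/(0.37 × 12.8 × 20.56) = 1.458 kg/m³.
(x−vt)²/(4Dt) = (-3.6)²/(4 × 0.0145 × 2320) = 0.09631; exp(−0.09631) = 0.9082.
C = 1.458 × 0.9082 = 1.32 kg/m³.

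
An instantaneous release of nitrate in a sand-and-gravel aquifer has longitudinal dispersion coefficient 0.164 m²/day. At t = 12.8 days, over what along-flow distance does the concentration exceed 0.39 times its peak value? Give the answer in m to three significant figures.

The plume is Gaussian with σ = √(2Dt) = √(2 × 0.164 × 12.8) = 2.049 m.
C/C_peak = exp(−Δx²/(2σ²)) = 0.39 ⇒ Δx = σ·√(−2 ln 0.39) = 2.049 × 1.372 = 2.811 m.
Width = 2Δx = 5.62 m.

5.62 m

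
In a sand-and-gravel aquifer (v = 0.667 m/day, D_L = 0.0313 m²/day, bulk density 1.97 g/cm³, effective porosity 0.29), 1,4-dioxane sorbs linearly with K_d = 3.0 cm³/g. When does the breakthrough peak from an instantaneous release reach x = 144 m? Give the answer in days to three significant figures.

4610 days

Retardation factor R = 1 + ρ_b·K_d/n = 1 + 1.97 × 3.0/0.29 = 21.38.
Sorption retards both mechanisms: v_R = v/R = 0.03120 m/day, D_R = D/R = 0.001464 m²/day.
Peak time from v_R²t² + 2D_R t − x² = 0: t = (√(D_R² + v_R²x²) − D_R)/v_R².
√(D_R² + v_R²x²) = √(0.001464² + 0.03120² × 144²) = 4.493; v_R² = 0.0009734.
t = (4.493 − 0.001464)/0.0009734 = 4610 days.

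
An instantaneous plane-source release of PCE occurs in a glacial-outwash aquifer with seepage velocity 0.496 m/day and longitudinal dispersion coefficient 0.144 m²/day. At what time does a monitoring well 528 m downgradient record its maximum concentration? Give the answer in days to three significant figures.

For the 1D instantaneous-source solution, setting ∂C/∂t = 0 at fixed x gives v²t² + 2Dt − x² = 0, so t = (√(D² + v²x²) − D)/v².
√(D² + v²x²) = √(0.144² + 0.496² × 528²) = 261.9; v² = 0.246016.
t = (261.9 − 0.144)/0.246016 = 1060 days (vs. the pure-advection estimate x/v = 1060 d).

1060 days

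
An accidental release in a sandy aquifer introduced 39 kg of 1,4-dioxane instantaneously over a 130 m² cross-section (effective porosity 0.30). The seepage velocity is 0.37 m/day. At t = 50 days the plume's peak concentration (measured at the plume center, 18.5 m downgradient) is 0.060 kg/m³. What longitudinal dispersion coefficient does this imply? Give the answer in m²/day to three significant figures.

0.442 m²/day

At the plume center C_max = M/(n_e·A·√(4πDt)), so D = M²/(4πt·(n_e·A·C_max)²).
n_e·A·C_max = 0.30 × 130 × 0.060 = 2.340 kg/m.
D = 39²/(4π × 50 × 2.340²) = 0.442 m²/day.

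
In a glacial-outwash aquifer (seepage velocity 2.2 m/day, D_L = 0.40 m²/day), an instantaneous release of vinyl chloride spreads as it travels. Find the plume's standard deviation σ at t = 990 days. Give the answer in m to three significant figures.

28.1 m

Dispersive spreading gives a Gaussian with σ² = 2Dt; advection only shifts the center.
σ = √(2 × 0.40 × 990) = 28.1 m.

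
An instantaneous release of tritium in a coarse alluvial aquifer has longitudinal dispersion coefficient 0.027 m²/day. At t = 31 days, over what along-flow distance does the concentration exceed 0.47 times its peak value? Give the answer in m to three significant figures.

3.18 m

The plume is Gaussian with σ = √(2Dt) = √(2 × 0.027 × 31) = 1.294 m.
C/C_peak = exp(−Δx²/(2σ²)) = 0.47 ⇒ Δx = σ·√(−2 ln 0.47) = 1.294 × 1.229 = 1.590 m.
Width = 2Δx = 3.18 m.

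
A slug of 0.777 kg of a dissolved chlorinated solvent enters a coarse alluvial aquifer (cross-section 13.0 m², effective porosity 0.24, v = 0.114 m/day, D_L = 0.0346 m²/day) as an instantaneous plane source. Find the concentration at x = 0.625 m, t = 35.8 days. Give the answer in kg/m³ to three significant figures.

For an instantaneous plane source, C(x,t) = M/(n_e·A·√(4πDt)) · exp(−(x−vt)²/(4Dt)), with n_e·A the pore (flow) area.
Plume center vt = 0.114 × 35.8 = 4.0812 m, so the well at 0.625 m is 3.4562 m upgradient of the peak.
√(4πDt) = 3.945 m, giving peak height M/(n_e·A·√(4πDt)) = 0.777/(0.24 × 13.0 × 3.945) = 0.06313 kg/m³.
(x−vt)²/(4Dt) = (-3.4562)²/(4 × 0.0346 × 35.8) = 2.411; exp(−2.411) = 0.08973.
C = 0.06313 × 0.08973 = 0.00566 kg/m³.

0.00566 kg/m³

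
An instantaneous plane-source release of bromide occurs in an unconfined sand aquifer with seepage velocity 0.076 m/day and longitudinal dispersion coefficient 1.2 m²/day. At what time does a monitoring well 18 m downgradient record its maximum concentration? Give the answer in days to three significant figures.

For the 1D instantaneous-source solution, setting ∂C/∂t = 0 at fixed x gives v²t² + 2Dt − x² = 0, so t = (√(D² + v²x²) − D)/v².
√(D² + v²x²) = √(1.2² + 0.076² × 18²) = 1.820; v² = 0.005776.
t = (1.820 − 1.2)/0.005776 = 107 days (vs. the pure-advection estimate x/v = 237 d).

107 days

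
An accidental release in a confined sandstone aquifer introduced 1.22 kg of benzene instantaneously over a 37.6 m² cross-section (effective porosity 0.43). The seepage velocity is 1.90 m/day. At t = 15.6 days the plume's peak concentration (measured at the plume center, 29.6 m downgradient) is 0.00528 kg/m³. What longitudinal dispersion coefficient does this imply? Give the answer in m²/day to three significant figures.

1.04 m²/day

At the plume center C_max = M/(n_e·A·√(4πDt)), so D = M²/(4πt·(n_e·A·C_max)²).
n_e·A·C_max = 0.43 × 37.6 × 0.00528 = 0.08537 kg/m.
D = 1.22²/(4π × 15.6 × 0.08537²) = 1.04 m²/day.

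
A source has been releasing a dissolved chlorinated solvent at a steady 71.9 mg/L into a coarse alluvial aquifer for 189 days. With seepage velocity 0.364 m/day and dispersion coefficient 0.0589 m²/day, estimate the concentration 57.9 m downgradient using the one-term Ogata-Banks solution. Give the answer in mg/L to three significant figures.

71.1 mg/L

For a continuous step input, C/C₀ ≈ ½·erfc((x−vt)/(2√(Dt))).
vt = 0.364 × 189 = 68.796 m and 2√(Dt) = 2√(0.0589 × 189) = 6.673 m.
Argument (x−vt)/(2√(Dt)) = (57.9 − 68.796)/6.673 = -1.633; ½·erfc(-1.633) = 0.9895.
C = 71.9 × 0.9895 = 71.1 mg/L.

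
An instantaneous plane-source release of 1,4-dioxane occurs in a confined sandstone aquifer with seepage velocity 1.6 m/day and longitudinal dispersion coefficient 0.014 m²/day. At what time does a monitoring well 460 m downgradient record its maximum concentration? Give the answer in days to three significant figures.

For the 1D instantaneous-source solution, setting ∂C/∂t = 0 at fixed x gives v²t² + 2Dt − x² = 0, so t = (√(D² + v²x²) − D)/v².
√(D² + v²x²) = √(0.014² + 1.6² × 460²) = 736.0; v² = 2.56.
t = (736.0 − 0.014)/2.56 = 287 days (vs. the pure-advection estimate x/v = 288 d).

287 days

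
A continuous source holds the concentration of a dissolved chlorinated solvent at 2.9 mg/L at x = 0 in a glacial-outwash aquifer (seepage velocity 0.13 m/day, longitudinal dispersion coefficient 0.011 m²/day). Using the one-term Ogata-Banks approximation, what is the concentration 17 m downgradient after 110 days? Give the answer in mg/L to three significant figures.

0.120 mg/L

For a continuous step input, C/C₀ ≈ ½·erfc((x−vt)/(2√(Dt))).
vt = 0.13 × 110 = 14.3 m and 2√(Dt) = 2√(0.011 × 110) = 2.200 m.
Argument (x−vt)/(2√(Dt)) = (17 − 14.3)/2.200 = 1.227; ½·erfc(1.227) = 0.04135.
C = 2.9 × 0.04135 = 0.120 mg/L.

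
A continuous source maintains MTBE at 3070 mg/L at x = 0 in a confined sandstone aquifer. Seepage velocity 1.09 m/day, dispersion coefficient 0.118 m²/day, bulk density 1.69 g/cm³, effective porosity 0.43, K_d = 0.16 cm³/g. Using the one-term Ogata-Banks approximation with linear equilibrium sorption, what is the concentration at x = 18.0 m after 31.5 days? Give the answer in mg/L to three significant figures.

Retardation factor R = 1 + ρ_b·K_d/n = 1 + 1.69 × 0.16/0.43 = 1.629.
Sorption retards both mechanisms: v_R = v/R = 0.6691 m/day, D_R = D/R = 0.07244 m²/day.
v_R·t = 0.6691 × 31.5 = 21.07665 m; 2√(D_R t) = 3.021 m; argument = (18.0 − 21.07665)/3.021 = -1.018.
C = C₀ × ½·erfc(-1.018) = 3070 × 0.9250 = 2840 mg/L.

2840 mg/L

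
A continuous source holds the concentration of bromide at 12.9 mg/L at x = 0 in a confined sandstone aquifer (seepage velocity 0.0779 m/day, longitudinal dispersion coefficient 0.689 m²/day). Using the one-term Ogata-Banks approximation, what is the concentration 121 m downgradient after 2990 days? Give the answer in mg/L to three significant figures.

For a continuous step input, C/C₀ ≈ ½·erfc((x−vt)/(2√(Dt))).
vt = 0.0779 × 2990 = 232.921 m and 2√(Dt) = 2√(0.689 × 2990) = 90.78 m.
Argument (x−vt)/(2√(Dt)) = (121 − 232.921)/90.78 = -1.233; ½·erfc(-1.233) = 0.9594.
C = 12.9 × 0.9594 = 12.4 mg/L.

12.4 mg/L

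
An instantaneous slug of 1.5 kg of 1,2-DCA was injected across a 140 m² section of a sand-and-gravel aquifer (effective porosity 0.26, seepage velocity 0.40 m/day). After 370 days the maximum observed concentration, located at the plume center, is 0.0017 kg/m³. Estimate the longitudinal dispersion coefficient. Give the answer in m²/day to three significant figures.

At the plume center C_max = M/(n_e·A·√(4πDt)), so D = M²/(4πt·(n_e·A·C_max)²).
n_e·A·C_max = 0.26 × 140 × 0.0017 = 0.06188 kg/m.
D = 1.5²/(4π × 370 × 0.06188²) = 0.126 m²/day.

0.126 m²/day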